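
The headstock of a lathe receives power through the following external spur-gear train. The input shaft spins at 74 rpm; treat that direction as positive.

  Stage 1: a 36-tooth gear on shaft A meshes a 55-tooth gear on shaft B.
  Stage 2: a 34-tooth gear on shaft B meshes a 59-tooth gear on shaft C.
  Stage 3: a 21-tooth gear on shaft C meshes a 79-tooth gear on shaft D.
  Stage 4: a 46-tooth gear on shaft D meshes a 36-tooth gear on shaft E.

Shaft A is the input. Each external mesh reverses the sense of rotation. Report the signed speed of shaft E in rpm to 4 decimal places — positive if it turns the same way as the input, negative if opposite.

Stage 1 [36T→55T]: ω = 74.0000×36/55 = 48.4364 rpm, dir flips to −; running = −48.4364
Stage 2 [34T→59T]: ω = 48.4364×34/59 = 27.9125 rpm, dir flips to +; running = +27.9125
Stage 3 [21T→79T]: ω = 27.9125×21/79 = 7.4198 rpm, dir flips to −; running = −7.4198
Stage 4 [46T→36T]: ω = 7.4198×46/36 = 9.4808 rpm, dir flips to +; running = +9.4808

+9.4808 rpm (same as input, |ω| = 9.4808 rpm)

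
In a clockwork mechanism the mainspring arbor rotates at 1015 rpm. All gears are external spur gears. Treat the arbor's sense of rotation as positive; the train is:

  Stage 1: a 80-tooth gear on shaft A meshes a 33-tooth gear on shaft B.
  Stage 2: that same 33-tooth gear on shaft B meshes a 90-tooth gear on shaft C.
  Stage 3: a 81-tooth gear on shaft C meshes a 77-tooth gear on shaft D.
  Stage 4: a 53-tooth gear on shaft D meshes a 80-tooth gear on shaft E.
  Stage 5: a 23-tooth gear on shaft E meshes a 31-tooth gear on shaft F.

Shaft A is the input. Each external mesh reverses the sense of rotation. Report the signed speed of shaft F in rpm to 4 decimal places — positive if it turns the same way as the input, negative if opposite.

Stage 1 [80T→33T]: ω = 1015.0000×80/33 = 2460.6061 rpm, dir flips to −; running = −2460.6061
Stage 2 [33T→90T]: ω = 2460.6061×33/90 = 902.2222 rpm, dir flips to +; running = +902.2222
Stage 3 [81T→77T]: ω = 902.2222×81/77 = 949.0909 rpm, dir flips to −; running = −949.0909
Stage 4 [53T→80T]: ω = 949.0909×53/80 = 628.7727 rpm, dir flips to +; running = +628.7727
Stage 5 [23T→31T]: ω = 628.7727×23/31 = 466.5088 rpm, dir flips to −; running = −466.5088

-466.5088 rpm (opposite to input, |ω| = 466.5088 rpm)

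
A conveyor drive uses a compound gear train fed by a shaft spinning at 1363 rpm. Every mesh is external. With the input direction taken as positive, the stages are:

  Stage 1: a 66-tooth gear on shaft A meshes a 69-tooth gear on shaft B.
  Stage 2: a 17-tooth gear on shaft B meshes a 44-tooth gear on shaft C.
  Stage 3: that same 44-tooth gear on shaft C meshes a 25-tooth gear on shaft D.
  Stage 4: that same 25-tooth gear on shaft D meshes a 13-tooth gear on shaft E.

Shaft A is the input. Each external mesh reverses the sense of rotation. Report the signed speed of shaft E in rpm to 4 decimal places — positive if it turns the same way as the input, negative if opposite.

+1704.8896 rpm (same as input, |ω| = 1704.8896 rpm)

Stage 1 [66T→69T]: ω = 1363.0000×66/69 = 1303.7391 rpm, dir flips to −; running = −1303.7391
Stage 2 [17T→44T]: ω = 1303.7391×17/44 = 503.7174 rpm, dir flips to +; running = +503.7174
Stage 3 [44T→25T]: ω = 503.7174×44/25 = 886.5426 rpm, dir flips to −; running = −886.5426
Stage 4 [25T→13T]: ω = 886.5426×25/13 = 1704.8896 rpm, dir flips to +; running = +1704.8896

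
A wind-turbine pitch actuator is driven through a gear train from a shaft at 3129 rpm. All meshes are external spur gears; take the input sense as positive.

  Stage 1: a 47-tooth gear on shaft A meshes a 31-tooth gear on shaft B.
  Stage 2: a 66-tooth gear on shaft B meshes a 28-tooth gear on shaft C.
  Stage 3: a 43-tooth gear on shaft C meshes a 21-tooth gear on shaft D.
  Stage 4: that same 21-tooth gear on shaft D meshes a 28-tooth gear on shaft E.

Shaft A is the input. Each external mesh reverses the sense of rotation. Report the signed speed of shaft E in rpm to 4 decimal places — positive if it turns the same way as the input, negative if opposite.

Stage 1 [47T→31T]: ω = 3129.0000×47/31 = 4743.9677 rpm, dir flips to −; running = −4743.9677
Stage 2 [66T→28T]: ω = 4743.9677×66/28 = 11182.2097 rpm, dir flips to +; running = +11182.2097
Stage 3 [43T→21T]: ω = 11182.2097×43/21 = 22896.9055 rpm, dir flips to −; running = −22896.9055
Stage 4 [21T→28T]: ω = 22896.9055×21/28 = 17172.6791 rpm, dir flips to +; running = +17172.6791

+17172.6791 rpm (same as input, |ω| = 17172.6791 rpm)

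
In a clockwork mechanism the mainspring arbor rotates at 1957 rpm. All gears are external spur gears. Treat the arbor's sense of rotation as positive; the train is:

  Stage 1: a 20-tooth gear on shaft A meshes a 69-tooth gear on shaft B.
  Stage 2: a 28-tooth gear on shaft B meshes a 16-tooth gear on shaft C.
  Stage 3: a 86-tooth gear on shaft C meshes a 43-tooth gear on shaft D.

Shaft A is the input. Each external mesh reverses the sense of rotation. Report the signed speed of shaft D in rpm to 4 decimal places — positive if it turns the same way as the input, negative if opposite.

-1985.3623 rpm (opposite to input, |ω| = 1985.3623 rpm)

Stage 1 [20T→69T]: ω = 1957.0000×20/69 = 567.2464 rpm, dir flips to −; running = −567.2464
Stage 2 [28T→16T]: ω = 567.2464×28/16 = 992.6812 rpm, dir flips to +; running = +992.6812
Stage 3 [86T→43T]: ω = 992.6812×86/43 = 1985.3623 rpm, dir flips to −; running = −1985.3623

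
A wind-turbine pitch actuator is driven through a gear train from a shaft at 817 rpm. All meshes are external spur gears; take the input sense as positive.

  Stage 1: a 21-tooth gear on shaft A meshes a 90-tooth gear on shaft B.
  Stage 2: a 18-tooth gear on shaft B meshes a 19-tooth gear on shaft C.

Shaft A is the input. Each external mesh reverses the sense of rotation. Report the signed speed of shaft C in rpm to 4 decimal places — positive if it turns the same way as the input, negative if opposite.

+180.6000 rpm (same as input, |ω| = 180.6000 rpm)

Stage 1 [21T→90T]: ω = 817.0000×21/90 = 190.6333 rpm, dir flips to −; running = −190.6333
Stage 2 [18T→19T]: ω = 190.6333×18/19 = 180.6000 rpm, dir flips to +; running = +180.6000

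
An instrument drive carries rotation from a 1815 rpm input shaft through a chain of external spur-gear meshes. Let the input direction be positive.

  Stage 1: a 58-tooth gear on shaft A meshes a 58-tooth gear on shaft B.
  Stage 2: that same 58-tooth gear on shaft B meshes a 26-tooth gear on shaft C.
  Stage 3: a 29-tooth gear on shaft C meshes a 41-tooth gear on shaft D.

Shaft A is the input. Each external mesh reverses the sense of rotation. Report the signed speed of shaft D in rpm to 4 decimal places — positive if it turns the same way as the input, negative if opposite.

Stage 1 [58T→58T]: ω = 1815.0000×58/58 = 1815.0000 rpm, dir flips to −; running = −1815.0000
Stage 2 [58T→26T]: ω = 1815.0000×58/26 = 4048.8462 rpm, dir flips to +; running = +4048.8462
Stage 3 [29T→41T]: ω = 4048.8462×29/41 = 2863.8180 rpm, dir flips to −; running = −2863.8180

-2863.8180 rpm (opposite to input, |ω| = 2863.8180 rpm)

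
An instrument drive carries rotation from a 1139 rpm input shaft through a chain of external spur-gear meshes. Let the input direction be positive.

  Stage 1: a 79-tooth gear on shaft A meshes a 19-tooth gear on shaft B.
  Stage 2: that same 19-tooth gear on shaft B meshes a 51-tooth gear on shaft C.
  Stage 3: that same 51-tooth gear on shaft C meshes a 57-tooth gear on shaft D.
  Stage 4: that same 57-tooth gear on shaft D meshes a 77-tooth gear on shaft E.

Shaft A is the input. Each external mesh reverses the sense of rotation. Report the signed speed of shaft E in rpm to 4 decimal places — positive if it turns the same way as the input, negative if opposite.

Stage 1 [79T→19T]: ω = 1139.0000×79/19 = 4735.8421 rpm, dir flips to −; running = −4735.8421
Stage 2 [19T→51T]: ω = 4735.8421×19/51 = 1764.3333 rpm, dir flips to +; running = +1764.3333
Stage 3 [51T→57T]: ω = 1764.3333×51/57 = 1578.6140 rpm, dir flips to −; running = −1578.6140
Stage 4 [57T→77T]: ω = 1578.6140×57/77 = 1168.5844 rpm, dir flips to +; running = +1168.5844

+1168.5844 rpm (same as input, |ω| = 1168.5844 rpm)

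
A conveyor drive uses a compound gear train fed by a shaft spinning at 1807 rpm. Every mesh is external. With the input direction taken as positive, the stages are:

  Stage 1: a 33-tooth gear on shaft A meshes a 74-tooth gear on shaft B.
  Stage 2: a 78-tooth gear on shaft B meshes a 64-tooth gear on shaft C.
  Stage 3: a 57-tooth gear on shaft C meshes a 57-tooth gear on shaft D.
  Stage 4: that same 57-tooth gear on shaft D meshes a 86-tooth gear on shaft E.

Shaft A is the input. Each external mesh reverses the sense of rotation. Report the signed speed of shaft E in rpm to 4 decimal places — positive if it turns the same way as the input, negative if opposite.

+650.9257 rpm (same as input, |ω| = 650.9257 rpm)

Stage 1 [33T→74T]: ω = 1807.0000×33/74 = 805.8243 rpm, dir flips to −; running = −805.8243
Stage 2 [78T→64T]: ω = 805.8243×78/64 = 982.0984 rpm, dir flips to +; running = +982.0984
Stage 3 [57T→57T]: ω = 982.0984×57/57 = 982.0984 rpm, dir flips to −; running = −982.0984
Stage 4 [57T→86T]: ω = 982.0984×57/86 = 650.9257 rpm, dir flips to +; running = +650.9257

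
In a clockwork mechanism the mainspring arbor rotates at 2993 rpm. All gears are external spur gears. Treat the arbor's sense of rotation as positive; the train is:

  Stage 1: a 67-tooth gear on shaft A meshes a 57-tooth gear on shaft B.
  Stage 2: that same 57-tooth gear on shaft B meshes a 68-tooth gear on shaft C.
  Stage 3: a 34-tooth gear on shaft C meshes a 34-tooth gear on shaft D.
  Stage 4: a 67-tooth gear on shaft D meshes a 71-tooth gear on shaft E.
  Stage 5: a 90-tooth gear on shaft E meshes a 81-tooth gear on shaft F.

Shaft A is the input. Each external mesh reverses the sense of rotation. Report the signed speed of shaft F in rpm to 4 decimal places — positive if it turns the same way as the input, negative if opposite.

Stage 1 [67T→57T]: ω = 2993.0000×67/57 = 3518.0877 rpm, dir flips to −; running = −3518.0877
Stage 2 [57T→68T]: ω = 3518.0877×57/68 = 2948.9853 rpm, dir flips to +; running = +2948.9853
Stage 3 [34T→34T]: ω = 2948.9853×34/34 = 2948.9853 rpm, dir flips to −; running = −2948.9853
Stage 4 [67T→71T]: ω = 2948.9853×67/71 = 2782.8453 rpm, dir flips to +; running = +2782.8453
Stage 5 [90T→81T]: ω = 2782.8453×90/81 = 3092.0503 rpm, dir flips to −; running = −3092.0503

-3092.0503 rpm (opposite to input, |ω| = 3092.0503 rpm)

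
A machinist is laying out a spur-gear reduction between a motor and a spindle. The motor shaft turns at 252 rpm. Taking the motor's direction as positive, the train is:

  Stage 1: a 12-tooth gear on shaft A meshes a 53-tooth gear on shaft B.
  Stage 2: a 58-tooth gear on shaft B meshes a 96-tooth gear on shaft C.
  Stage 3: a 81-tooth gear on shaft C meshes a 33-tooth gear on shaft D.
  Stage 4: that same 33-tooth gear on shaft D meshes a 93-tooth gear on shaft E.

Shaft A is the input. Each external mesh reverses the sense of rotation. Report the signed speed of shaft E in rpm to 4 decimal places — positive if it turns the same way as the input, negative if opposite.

+30.0237 rpm (same as input, |ω| = 30.0237 rpm)

Stage 1 [12T→53T]: ω = 252.0000×12/53 = 57.0566 rpm, dir flips to −; running = −57.0566
Stage 2 [58T→96T]: ω = 57.0566×58/96 = 34.4717 rpm, dir flips to +; running = +34.4717
Stage 3 [81T→33T]: ω = 34.4717×81/33 = 84.6123 rpm, dir flips to −; running = −84.6123
Stage 4 [33T→93T]: ω = 84.6123×33/93 = 30.0237 rpm, dir flips to +; running = +30.0237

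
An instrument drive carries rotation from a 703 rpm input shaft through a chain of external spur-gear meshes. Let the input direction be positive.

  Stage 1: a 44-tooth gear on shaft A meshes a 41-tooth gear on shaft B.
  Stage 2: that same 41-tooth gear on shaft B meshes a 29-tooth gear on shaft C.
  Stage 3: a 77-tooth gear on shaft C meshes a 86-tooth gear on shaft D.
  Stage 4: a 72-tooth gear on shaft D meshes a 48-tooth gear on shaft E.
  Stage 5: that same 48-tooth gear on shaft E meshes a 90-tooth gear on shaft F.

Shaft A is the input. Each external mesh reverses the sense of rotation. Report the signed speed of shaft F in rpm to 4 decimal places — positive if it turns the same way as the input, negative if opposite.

-763.9981 rpm (opposite to input, |ω| = 763.9981 rpm)

Stage 1 [44T→41T]: ω = 703.0000×44/41 = 754.4390 rpm, dir flips to −; running = −754.4390
Stage 2 [41T→29T]: ω = 754.4390×41/29 = 1066.6207 rpm, dir flips to +; running = +1066.6207
Stage 3 [77T→86T]: ω = 1066.6207×77/86 = 954.9976 rpm, dir flips to −; running = −954.9976
Stage 4 [72T→48T]: ω = 954.9976×72/48 = 1432.4964 rpm, dir flips to +; running = +1432.4964
Stage 5 [48T→90T]: ω = 1432.4964×48/90 = 763.9981 rpm, dir flips to −; running = −763.9981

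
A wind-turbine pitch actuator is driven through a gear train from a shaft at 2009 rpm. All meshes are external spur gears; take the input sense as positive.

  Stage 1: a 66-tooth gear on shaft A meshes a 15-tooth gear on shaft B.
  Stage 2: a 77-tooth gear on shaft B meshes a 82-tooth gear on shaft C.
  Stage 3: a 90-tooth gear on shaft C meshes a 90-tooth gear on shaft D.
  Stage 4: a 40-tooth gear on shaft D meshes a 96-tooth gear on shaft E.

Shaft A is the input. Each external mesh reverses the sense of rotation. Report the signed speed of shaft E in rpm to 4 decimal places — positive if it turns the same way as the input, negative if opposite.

+3458.5833 rpm (same as input, |ω| = 3458.5833 rpm)

Stage 1 [66T→15T]: ω = 2009.0000×66/15 = 8839.6000 rpm, dir flips to −; running = −8839.6000
Stage 2 [77T→82T]: ω = 8839.6000×77/82 = 8300.6000 rpm, dir flips to +; running = +8300.6000
Stage 3 [90T→90T]: ω = 8300.6000×90/90 = 8300.6000 rpm, dir flips to −; running = −8300.6000
Stage 4 [40T→96T]: ω = 8300.6000×40/96 = 3458.5833 rpm, dir flips to +; running = +3458.5833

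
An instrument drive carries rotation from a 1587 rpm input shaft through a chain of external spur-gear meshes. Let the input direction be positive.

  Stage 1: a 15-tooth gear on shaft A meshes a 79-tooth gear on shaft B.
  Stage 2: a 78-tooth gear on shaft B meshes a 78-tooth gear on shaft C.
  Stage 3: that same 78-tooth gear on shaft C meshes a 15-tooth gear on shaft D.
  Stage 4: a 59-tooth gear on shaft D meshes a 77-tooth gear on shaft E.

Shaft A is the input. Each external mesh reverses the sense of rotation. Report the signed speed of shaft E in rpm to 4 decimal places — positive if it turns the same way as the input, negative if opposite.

+1200.6204 rpm (same as input, |ω| = 1200.6204 rpm)

Stage 1 [15T→79T]: ω = 1587.0000×15/79 = 301.3291 rpm, dir flips to −; running = −301.3291
Stage 2 [78T→78T]: ω = 301.3291×78/78 = 301.3291 rpm, dir flips to +; running = +301.3291
Stage 3 [78T→15T]: ω = 301.3291×78/15 = 1566.9114 rpm, dir flips to −; running = −1566.9114
Stage 4 [59T→77T]: ω = 1566.9114×59/77 = 1200.6204 rpm, dir flips to +; running = +1200.6204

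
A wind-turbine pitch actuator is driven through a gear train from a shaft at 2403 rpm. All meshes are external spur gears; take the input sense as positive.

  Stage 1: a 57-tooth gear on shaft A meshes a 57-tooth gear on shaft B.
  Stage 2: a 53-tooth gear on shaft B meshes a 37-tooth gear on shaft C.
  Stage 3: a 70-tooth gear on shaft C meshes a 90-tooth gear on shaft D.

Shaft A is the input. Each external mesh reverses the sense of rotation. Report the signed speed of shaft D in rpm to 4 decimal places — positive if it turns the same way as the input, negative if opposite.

Stage 1 [57T→57T]: ω = 2403.0000×57/57 = 2403.0000 rpm, dir flips to −; running = −2403.0000
Stage 2 [53T→37T]: ω = 2403.0000×53/37 = 3442.1351 rpm, dir flips to +; running = +3442.1351
Stage 3 [70T→90T]: ω = 3442.1351×70/90 = 2677.2162 rpm, dir flips to −; running = −2677.2162

-2677.2162 rpm (opposite to input, |ω| = 2677.2162 rpm)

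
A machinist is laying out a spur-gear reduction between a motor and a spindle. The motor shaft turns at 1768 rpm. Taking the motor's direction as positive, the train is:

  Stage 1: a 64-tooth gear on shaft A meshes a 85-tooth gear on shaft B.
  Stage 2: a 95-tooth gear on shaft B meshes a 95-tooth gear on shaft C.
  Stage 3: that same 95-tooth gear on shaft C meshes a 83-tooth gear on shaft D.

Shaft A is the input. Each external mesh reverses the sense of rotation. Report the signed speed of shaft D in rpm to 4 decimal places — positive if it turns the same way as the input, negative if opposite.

-1523.6627 rpm (opposite to input, |ω| = 1523.6627 rpm)

Stage 1 [64T→85T]: ω = 1768.0000×64/85 = 1331.2000 rpm, dir flips to −; running = −1331.2000
Stage 2 [95T→95T]: ω = 1331.2000×95/95 = 1331.2000 rpm, dir flips to +; running = +1331.2000
Stage 3 [95T→83T]: ω = 1331.2000×95/83 = 1523.6627 rpm, dir flips to −; running = −1523.6627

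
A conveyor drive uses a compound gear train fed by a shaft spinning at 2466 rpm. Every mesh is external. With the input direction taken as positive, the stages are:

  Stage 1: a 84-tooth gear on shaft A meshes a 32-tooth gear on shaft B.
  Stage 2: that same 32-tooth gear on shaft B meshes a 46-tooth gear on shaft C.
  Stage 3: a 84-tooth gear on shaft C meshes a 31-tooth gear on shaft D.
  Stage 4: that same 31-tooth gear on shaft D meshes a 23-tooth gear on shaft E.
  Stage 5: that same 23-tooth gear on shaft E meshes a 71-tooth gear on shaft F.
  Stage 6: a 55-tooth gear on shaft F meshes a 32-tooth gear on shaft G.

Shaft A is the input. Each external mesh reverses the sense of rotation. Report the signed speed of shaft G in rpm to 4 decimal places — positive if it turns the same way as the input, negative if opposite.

Stage 1 [84T→32T]: ω = 2466.0000×84/32 = 6473.2500 rpm, dir flips to −; running = −6473.2500
Stage 2 [32T→46T]: ω = 6473.2500×32/46 = 4503.1304 rpm, dir flips to +; running = +4503.1304
Stage 3 [84T→31T]: ω = 4503.1304×84/31 = 12202.0309 rpm, dir flips to −; running = −12202.0309
Stage 4 [31T→23T]: ω = 12202.0309×31/23 = 16446.2155 rpm, dir flips to +; running = +16446.2155
Stage 5 [23T→71T]: ω = 16446.2155×23/71 = 5327.6473 rpm, dir flips to −; running = −5327.6473
Stage 6 [55T→32T]: ω = 5327.6473×55/32 = 9156.8938 rpm, dir flips to +; running = +9156.8938

+9156.8938 rpm (same as input, |ω| = 9156.8938 rpm)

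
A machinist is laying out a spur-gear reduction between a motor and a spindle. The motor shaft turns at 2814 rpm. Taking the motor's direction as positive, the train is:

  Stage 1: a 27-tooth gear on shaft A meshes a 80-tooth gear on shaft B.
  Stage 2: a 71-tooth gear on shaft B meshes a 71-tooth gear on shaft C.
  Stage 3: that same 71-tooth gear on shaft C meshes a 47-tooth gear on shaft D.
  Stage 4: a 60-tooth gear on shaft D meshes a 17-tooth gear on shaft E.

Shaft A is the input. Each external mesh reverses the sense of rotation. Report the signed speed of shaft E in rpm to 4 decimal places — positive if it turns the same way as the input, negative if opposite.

+5063.6151 rpm (same as input, |ω| = 5063.6151 rpm)

Stage 1 [27T→80T]: ω = 2814.0000×27/80 = 949.7250 rpm, dir flips to −; running = −949.7250
Stage 2 [71T→71T]: ω = 949.7250×71/71 = 949.7250 rpm, dir flips to +; running = +949.7250
Stage 3 [71T→47T]: ω = 949.7250×71/47 = 1434.6910 rpm, dir flips to −; running = −1434.6910
Stage 4 [60T→17T]: ω = 1434.6910×60/17 = 5063.6151 rpm, dir flips to +; running = +5063.6151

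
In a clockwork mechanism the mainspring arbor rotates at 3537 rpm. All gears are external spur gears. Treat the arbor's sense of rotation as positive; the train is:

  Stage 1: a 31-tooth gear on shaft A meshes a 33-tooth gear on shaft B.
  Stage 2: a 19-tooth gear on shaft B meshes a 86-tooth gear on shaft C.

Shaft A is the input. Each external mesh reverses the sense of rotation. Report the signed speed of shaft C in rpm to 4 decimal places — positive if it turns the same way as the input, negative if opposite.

+734.0708 rpm (same as input, |ω| = 734.0708 rpm)

Stage 1 [31T→33T]: ω = 3537.0000×31/33 = 3322.6364 rpm, dir flips to −; running = −3322.6364
Stage 2 [19T→86T]: ω = 3322.6364×19/86 = 734.0708 rpm, dir flips to +; running = +734.0708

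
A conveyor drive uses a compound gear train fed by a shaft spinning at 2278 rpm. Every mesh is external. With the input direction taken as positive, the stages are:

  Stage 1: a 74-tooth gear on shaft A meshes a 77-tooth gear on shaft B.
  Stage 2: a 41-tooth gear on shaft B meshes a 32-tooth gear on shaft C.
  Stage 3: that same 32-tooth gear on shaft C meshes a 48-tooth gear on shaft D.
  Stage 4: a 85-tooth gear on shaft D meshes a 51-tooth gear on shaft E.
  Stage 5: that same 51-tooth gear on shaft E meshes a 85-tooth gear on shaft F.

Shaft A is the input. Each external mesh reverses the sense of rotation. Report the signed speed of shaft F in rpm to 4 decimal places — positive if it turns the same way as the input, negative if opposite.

-1869.9816 rpm (opposite to input, |ω| = 1869.9816 rpm)

Stage 1 [74T→77T]: ω = 2278.0000×74/77 = 2189.2468 rpm, dir flips to −; running = −2189.2468
Stage 2 [41T→32T]: ω = 2189.2468×41/32 = 2804.9724 rpm, dir flips to +; running = +2804.9724
Stage 3 [32T→48T]: ω = 2804.9724×32/48 = 1869.9816 rpm, dir flips to −; running = −1869.9816
Stage 4 [85T→51T]: ω = 1869.9816×85/51 = 3116.6360 rpm, dir flips to +; running = +3116.6360
Stage 5 [51T→85T]: ω = 3116.6360×51/85 = 1869.9816 rpm, dir flips to −; running = −1869.9816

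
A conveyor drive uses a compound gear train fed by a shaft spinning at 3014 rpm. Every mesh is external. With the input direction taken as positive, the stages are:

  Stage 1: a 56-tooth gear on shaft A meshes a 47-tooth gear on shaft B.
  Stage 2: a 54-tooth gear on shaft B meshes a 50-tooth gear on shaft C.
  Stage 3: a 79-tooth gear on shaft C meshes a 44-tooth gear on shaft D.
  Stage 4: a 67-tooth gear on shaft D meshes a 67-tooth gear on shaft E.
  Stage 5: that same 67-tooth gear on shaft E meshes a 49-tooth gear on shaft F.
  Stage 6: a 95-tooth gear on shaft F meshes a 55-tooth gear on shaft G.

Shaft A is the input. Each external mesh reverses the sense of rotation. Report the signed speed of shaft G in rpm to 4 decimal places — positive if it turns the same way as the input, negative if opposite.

Stage 1 [56T→47T]: ω = 3014.0000×56/47 = 3591.1489 rpm, dir flips to −; running = −3591.1489
Stage 2 [54T→50T]: ω = 3591.1489×54/50 = 3878.4409 rpm, dir flips to +; running = +3878.4409
Stage 3 [79T→44T]: ω = 3878.4409×79/44 = 6963.5643 rpm, dir flips to −; running = −6963.5643
Stage 4 [67T→67T]: ω = 6963.5643×67/67 = 6963.5643 rpm, dir flips to +; running = +6963.5643
Stage 5 [67T→49T]: ω = 6963.5643×67/49 = 9521.6083 rpm, dir flips to −; running = −9521.6083
Stage 6 [95T→55T]: ω = 9521.6083×95/55 = 16446.4143 rpm, dir flips to +; running = +16446.4143

+16446.4143 rpm (same as input, |ω| = 16446.4143 rpm)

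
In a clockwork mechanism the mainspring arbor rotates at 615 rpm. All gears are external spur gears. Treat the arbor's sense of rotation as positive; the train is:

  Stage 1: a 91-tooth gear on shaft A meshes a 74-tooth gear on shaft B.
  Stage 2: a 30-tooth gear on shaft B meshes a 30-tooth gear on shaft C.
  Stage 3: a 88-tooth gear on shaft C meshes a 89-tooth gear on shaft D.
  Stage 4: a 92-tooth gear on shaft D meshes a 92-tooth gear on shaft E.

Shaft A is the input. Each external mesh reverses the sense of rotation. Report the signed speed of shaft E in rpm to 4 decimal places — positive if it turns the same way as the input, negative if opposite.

Stage 1 [91T→74T]: ω = 615.0000×91/74 = 756.2838 rpm, dir flips to −; running = −756.2838
Stage 2 [30T→30T]: ω = 756.2838×30/30 = 756.2838 rpm, dir flips to +; running = +756.2838
Stage 3 [88T→89T]: ω = 756.2838×88/89 = 747.7862 rpm, dir flips to −; running = −747.7862
Stage 4 [92T→92T]: ω = 747.7862×92/92 = 747.7862 rpm, dir flips to +; running = +747.7862

+747.7862 rpm (same as input, |ω| = 747.7862 rpm)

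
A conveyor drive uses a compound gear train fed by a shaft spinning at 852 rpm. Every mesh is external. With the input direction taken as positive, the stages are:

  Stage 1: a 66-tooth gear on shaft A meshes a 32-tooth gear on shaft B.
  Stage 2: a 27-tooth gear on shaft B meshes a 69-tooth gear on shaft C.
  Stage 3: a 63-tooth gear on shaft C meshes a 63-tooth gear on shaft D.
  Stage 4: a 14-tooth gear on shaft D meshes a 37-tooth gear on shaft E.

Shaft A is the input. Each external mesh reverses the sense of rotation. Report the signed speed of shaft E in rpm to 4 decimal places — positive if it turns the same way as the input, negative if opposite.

Stage 1 [66T→32T]: ω = 852.0000×66/32 = 1757.2500 rpm, dir flips to −; running = −1757.2500
Stage 2 [27T→69T]: ω = 1757.2500×27/69 = 687.6196 rpm, dir flips to +; running = +687.6196
Stage 3 [63T→63T]: ω = 687.6196×63/63 = 687.6196 rpm, dir flips to −; running = −687.6196
Stage 4 [14T→37T]: ω = 687.6196×14/37 = 260.1804 rpm, dir flips to +; running = +260.1804

+260.1804 rpm (same as input, |ω| = 260.1804 rpm)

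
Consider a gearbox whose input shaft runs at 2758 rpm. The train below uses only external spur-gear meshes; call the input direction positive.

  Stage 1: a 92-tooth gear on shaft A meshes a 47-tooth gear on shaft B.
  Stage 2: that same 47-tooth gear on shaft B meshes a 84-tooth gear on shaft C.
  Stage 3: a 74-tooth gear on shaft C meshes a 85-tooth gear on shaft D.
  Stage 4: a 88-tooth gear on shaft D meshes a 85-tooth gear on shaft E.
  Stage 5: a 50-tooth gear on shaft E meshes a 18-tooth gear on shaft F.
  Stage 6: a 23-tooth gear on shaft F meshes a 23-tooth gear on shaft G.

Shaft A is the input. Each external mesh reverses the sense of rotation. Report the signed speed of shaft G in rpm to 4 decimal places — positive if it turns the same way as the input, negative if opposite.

+7562.6995 rpm (same as input, |ω| = 7562.6995 rpm)

Stage 1 [92T→47T]: ω = 2758.0000×92/47 = 5398.6383 rpm, dir flips to −; running = −5398.6383
Stage 2 [47T→84T]: ω = 5398.6383×47/84 = 3020.6667 rpm, dir flips to +; running = +3020.6667
Stage 3 [74T→85T]: ω = 3020.6667×74/85 = 2629.7569 rpm, dir flips to −; running = −2629.7569
Stage 4 [88T→85T]: ω = 2629.7569×88/85 = 2722.5718 rpm, dir flips to +; running = +2722.5718
Stage 5 [50T→18T]: ω = 2722.5718×50/18 = 7562.6995 rpm, dir flips to −; running = −7562.6995
Stage 6 [23T→23T]: ω = 7562.6995×23/23 = 7562.6995 rpm, dir flips to +; running = +7562.6995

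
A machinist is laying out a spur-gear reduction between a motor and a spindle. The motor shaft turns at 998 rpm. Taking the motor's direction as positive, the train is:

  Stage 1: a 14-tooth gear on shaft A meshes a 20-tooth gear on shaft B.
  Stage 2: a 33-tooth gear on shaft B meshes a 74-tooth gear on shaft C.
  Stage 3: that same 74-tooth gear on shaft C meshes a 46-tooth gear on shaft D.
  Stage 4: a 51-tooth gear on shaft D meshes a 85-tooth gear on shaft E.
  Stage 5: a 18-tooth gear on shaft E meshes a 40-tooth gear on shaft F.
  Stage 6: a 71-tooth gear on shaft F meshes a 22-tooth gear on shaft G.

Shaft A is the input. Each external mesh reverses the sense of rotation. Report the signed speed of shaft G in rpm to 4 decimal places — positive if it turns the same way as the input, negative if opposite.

+436.7009 rpm (same as input, |ω| = 436.7009 rpm)

Stage 1 [14T→20T]: ω = 998.0000×14/20 = 698.6000 rpm, dir flips to −; running = −698.6000
Stage 2 [33T→74T]: ω = 698.6000×33/74 = 311.5378 rpm, dir flips to +; running = +311.5378
Stage 3 [74T→46T]: ω = 311.5378×74/46 = 501.1696 rpm, dir flips to −; running = −501.1696
Stage 4 [51T→85T]: ω = 501.1696×51/85 = 300.7017 rpm, dir flips to +; running = +300.7017
Stage 5 [18T→40T]: ω = 300.7017×18/40 = 135.3158 rpm, dir flips to −; running = −135.3158
Stage 6 [71T→22T]: ω = 135.3158×71/22 = 436.7009 rpm, dir flips to +; running = +436.7009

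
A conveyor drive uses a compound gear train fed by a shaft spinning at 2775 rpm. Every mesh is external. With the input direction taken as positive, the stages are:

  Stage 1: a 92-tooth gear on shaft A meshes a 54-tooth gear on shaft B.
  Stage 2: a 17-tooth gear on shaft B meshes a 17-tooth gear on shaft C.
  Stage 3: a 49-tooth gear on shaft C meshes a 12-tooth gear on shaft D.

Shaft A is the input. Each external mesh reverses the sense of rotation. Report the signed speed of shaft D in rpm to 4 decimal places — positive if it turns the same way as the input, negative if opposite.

Stage 1 [92T→54T]: ω = 2775.0000×92/54 = 4727.7778 rpm, dir flips to −; running = −4727.7778
Stage 2 [17T→17T]: ω = 4727.7778×17/17 = 4727.7778 rpm, dir flips to +; running = +4727.7778
Stage 3 [49T→12T]: ω = 4727.7778×49/12 = 19305.0926 rpm, dir flips to −; running = −19305.0926

-19305.0926 rpm (opposite to input, |ω| = 19305.0926 rpm)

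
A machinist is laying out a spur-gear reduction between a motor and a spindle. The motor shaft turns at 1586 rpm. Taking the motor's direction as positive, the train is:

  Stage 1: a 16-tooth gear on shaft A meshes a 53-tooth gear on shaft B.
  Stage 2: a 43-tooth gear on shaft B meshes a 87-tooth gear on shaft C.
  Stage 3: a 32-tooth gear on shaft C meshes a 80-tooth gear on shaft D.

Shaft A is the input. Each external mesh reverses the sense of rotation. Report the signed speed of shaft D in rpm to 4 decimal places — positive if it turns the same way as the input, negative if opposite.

-94.6578 rpm (opposite to input, |ω| = 94.6578 rpm)

Stage 1 [16T→53T]: ω = 1586.0000×16/53 = 478.7925 rpm, dir flips to −; running = −478.7925
Stage 2 [43T→87T]: ω = 478.7925×43/87 = 236.6445 rpm, dir flips to +; running = +236.6445
Stage 3 [32T→80T]: ω = 236.6445×32/80 = 94.6578 rpm, dir flips to −; running = −94.6578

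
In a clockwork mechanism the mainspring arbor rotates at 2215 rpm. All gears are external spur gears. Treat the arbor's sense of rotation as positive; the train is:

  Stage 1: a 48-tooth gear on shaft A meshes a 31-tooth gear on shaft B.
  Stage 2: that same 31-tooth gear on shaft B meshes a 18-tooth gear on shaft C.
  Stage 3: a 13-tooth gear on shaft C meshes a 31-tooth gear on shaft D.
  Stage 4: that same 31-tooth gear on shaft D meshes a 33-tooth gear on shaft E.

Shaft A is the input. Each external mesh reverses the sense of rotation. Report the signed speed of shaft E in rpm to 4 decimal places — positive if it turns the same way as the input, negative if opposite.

+2326.8687 rpm (same as input, |ω| = 2326.8687 rpm)

Stage 1 [48T→31T]: ω = 2215.0000×48/31 = 3429.6774 rpm, dir flips to −; running = −3429.6774
Stage 2 [31T→18T]: ω = 3429.6774×31/18 = 5906.6667 rpm, dir flips to +; running = +5906.6667
Stage 3 [13T→31T]: ω = 5906.6667×13/31 = 2476.9892 rpm, dir flips to −; running = −2476.9892
Stage 4 [31T→33T]: ω = 2476.9892×31/33 = 2326.8687 rpm, dir flips to +; running = +2326.8687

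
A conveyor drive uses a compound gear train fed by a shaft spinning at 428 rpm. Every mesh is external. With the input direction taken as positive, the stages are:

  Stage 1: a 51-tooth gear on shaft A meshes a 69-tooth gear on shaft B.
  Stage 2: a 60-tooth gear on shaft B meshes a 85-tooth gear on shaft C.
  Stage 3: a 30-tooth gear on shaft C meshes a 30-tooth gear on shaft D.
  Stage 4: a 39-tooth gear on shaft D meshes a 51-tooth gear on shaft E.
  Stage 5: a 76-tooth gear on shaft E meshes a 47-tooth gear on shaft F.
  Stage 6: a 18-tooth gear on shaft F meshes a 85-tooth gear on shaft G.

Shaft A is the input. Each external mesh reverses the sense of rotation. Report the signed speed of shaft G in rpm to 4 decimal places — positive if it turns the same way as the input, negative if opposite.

Stage 1 [51T→69T]: ω = 428.0000×51/69 = 316.3478 rpm, dir flips to −; running = −316.3478
Stage 2 [60T→85T]: ω = 316.3478×60/85 = 223.3043 rpm, dir flips to +; running = +223.3043
Stage 3 [30T→30T]: ω = 223.3043×30/30 = 223.3043 rpm, dir flips to −; running = −223.3043
Stage 4 [39T→51T]: ω = 223.3043×39/51 = 170.7621 rpm, dir flips to +; running = +170.7621
Stage 5 [76T→47T]: ω = 170.7621×76/47 = 276.1260 rpm, dir flips to −; running = −276.1260
Stage 6 [18T→85T]: ω = 276.1260×18/85 = 58.4737 rpm, dir flips to +; running = +58.4737

+58.4737 rpm (same as input, |ω| = 58.4737 rpm)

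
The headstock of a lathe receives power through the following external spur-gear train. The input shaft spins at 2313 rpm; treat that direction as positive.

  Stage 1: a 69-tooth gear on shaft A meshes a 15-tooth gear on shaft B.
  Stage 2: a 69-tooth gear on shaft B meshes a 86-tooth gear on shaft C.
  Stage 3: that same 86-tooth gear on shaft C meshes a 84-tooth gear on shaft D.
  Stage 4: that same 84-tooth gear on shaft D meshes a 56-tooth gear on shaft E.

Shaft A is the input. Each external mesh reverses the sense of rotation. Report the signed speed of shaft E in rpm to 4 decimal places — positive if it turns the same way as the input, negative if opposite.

Stage 1 [69T→15T]: ω = 2313.0000×69/15 = 10639.8000 rpm, dir flips to −; running = −10639.8000
Stage 2 [69T→86T]: ω = 10639.8000×69/86 = 8536.5837 rpm, dir flips to +; running = +8536.5837
Stage 3 [86T→84T]: ω = 8536.5837×86/84 = 8739.8357 rpm, dir flips to −; running = −8739.8357
Stage 4 [84T→56T]: ω = 8739.8357×84/56 = 13109.7536 rpm, dir flips to +; running = +13109.7536

+13109.7536 rpm (same as input, |ω| = 13109.7536 rpm)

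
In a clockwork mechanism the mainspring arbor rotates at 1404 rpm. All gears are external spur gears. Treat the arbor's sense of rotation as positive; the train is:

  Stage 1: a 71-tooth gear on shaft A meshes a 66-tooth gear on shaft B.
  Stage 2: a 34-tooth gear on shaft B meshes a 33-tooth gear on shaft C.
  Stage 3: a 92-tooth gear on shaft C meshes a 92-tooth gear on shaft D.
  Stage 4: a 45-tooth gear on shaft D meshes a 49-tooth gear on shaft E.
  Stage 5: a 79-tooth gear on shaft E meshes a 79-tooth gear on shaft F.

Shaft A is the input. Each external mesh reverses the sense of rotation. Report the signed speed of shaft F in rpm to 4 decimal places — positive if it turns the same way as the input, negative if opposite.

Stage 1 [71T→66T]: ω = 1404.0000×71/66 = 1510.3636 rpm, dir flips to −; running = −1510.3636
Stage 2 [34T→33T]: ω = 1510.3636×34/33 = 1556.1322 rpm, dir flips to +; running = +1556.1322
Stage 3 [92T→92T]: ω = 1556.1322×92/92 = 1556.1322 rpm, dir flips to −; running = −1556.1322
Stage 4 [45T→49T]: ω = 1556.1322×45/49 = 1429.1010 rpm, dir flips to +; running = +1429.1010
Stage 5 [79T→79T]: ω = 1429.1010×79/79 = 1429.1010 rpm, dir flips to −; running = −1429.1010

-1429.1010 rpm (opposite to input, |ω| = 1429.1010 rpm)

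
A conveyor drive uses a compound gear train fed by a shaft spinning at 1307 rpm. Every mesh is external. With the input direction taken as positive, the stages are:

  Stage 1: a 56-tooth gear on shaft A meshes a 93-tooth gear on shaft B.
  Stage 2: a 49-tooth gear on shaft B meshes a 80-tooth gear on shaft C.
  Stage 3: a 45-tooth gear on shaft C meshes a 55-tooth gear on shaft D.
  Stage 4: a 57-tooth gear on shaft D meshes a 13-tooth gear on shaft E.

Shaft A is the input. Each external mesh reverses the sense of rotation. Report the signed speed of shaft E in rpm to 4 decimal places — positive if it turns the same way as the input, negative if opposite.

Stage 1 [56T→93T]: ω = 1307.0000×56/93 = 787.0108 rpm, dir flips to −; running = −787.0108
Stage 2 [49T→80T]: ω = 787.0108×49/80 = 482.0441 rpm, dir flips to +; running = +482.0441
Stage 3 [45T→55T]: ω = 482.0441×45/55 = 394.3997 rpm, dir flips to −; running = −394.3997
Stage 4 [57T→13T]: ω = 394.3997×57/13 = 1729.2910 rpm, dir flips to +; running = +1729.2910

+1729.2910 rpm (same as input, |ω| = 1729.2910 rpm)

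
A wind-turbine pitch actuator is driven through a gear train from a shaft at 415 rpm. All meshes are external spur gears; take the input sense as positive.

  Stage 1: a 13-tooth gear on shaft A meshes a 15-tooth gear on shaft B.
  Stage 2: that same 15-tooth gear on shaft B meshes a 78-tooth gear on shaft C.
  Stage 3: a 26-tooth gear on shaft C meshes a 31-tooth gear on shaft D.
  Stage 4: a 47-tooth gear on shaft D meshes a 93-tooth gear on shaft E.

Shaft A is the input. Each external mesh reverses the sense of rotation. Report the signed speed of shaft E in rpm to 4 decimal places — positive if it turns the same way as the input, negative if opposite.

Stage 1 [13T→15T]: ω = 415.0000×13/15 = 359.6667 rpm, dir flips to −; running = −359.6667
Stage 2 [15T→78T]: ω = 359.6667×15/78 = 69.1667 rpm, dir flips to +; running = +69.1667
Stage 3 [26T→31T]: ω = 69.1667×26/31 = 58.0108 rpm, dir flips to −; running = −58.0108
Stage 4 [47T→93T]: ω = 58.0108×47/93 = 29.3173 rpm, dir flips to +; running = +29.3173

+29.3173 rpm (same as input, |ω| = 29.3173 rpm)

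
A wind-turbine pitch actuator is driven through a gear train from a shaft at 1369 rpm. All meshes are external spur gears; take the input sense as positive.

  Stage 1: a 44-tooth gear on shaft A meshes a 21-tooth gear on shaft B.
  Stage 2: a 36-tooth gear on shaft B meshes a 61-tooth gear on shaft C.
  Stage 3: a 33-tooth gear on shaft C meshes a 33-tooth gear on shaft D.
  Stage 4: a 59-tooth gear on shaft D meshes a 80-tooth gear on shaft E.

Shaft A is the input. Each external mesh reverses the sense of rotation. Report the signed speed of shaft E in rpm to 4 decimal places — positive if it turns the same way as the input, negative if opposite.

+1248.4511 rpm (same as input, |ω| = 1248.4511 rpm)

Stage 1 [44T→21T]: ω = 1369.0000×44/21 = 2868.3810 rpm, dir flips to −; running = −2868.3810
Stage 2 [36T→61T]: ω = 2868.3810×36/61 = 1692.8150 rpm, dir flips to +; running = +1692.8150
Stage 3 [33T→33T]: ω = 1692.8150×33/33 = 1692.8150 rpm, dir flips to −; running = −1692.8150
Stage 4 [59T→80T]: ω = 1692.8150×59/80 = 1248.4511 rpm, dir flips to +; running = +1248.4511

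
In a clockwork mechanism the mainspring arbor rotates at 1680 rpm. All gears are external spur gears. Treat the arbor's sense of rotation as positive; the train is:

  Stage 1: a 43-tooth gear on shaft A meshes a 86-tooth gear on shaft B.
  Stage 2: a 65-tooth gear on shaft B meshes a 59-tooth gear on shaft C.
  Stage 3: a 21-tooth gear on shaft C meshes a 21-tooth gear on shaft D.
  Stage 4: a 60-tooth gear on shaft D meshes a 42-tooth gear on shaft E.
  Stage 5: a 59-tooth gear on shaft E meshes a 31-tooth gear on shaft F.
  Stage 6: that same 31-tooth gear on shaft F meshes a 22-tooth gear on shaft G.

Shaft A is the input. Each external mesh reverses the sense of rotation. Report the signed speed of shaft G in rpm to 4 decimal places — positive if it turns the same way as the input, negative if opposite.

Stage 1 [43T→86T]: ω = 1680.0000×43/86 = 840.0000 rpm, dir flips to −; running = −840.0000
Stage 2 [65T→59T]: ω = 840.0000×65/59 = 925.4237 rpm, dir flips to +; running = +925.4237
Stage 3 [21T→21T]: ω = 925.4237×21/21 = 925.4237 rpm, dir flips to −; running = −925.4237
Stage 4 [60T→42T]: ω = 925.4237×60/42 = 1322.0339 rpm, dir flips to +; running = +1322.0339
Stage 5 [59T→31T]: ω = 1322.0339×59/31 = 2516.1290 rpm, dir flips to −; running = −2516.1290
Stage 6 [31T→22T]: ω = 2516.1290×31/22 = 3545.4545 rpm, dir flips to +; running = +3545.4545

+3545.4545 rpm (same as input, |ω| = 3545.4545 rpm)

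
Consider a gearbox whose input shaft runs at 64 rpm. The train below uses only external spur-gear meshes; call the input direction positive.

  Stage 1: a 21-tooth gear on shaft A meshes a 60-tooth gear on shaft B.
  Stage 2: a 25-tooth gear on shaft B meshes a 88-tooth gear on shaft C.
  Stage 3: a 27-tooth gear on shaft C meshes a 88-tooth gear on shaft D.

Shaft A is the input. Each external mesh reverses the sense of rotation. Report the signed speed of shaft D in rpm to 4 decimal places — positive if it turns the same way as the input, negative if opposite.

-1.9525 rpm (opposite to input, |ω| = 1.9525 rpm)

Stage 1 [21T→60T]: ω = 64.0000×21/60 = 22.4000 rpm, dir flips to −; running = −22.4000
Stage 2 [25T→88T]: ω = 22.4000×25/88 = 6.3636 rpm, dir flips to +; running = +6.3636
Stage 3 [27T→88T]: ω = 6.3636×27/88 = 1.9525 rpm, dir flips to −; running = −1.9525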